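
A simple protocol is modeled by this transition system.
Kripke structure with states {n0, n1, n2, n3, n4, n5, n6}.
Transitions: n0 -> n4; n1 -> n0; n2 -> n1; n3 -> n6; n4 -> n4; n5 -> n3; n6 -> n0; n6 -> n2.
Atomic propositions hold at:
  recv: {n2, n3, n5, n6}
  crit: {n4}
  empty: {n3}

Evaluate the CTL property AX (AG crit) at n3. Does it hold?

No

AG crit: greatest fixpoint, start Z0 = {n4}, keep only states in Sat with every successor in Z. Already a fixed point.
Sat(AG crit) = {n4}
Sat(AX (AG crit)) = {s : every successor in {n4}} = {n0, n4}
n3 ∉ Sat(AX (AG crit)) = {n0, n4}, so the formula does not hold at n3.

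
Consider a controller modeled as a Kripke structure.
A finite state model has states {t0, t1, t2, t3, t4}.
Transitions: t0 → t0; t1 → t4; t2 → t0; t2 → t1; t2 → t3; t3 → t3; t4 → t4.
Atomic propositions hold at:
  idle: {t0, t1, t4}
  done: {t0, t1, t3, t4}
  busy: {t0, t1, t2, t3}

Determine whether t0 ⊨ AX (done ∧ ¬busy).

No

Sat(¬busy) = {t4}
Sat(done ∧ ¬busy) = {t4}
Sat(AX (done ∧ ¬busy)) = {s : every successor in {t4}} = {t1, t4}
t0 ∉ Sat(AX (done ∧ ¬busy)) = {t1, t4}, so the formula does not hold at t0.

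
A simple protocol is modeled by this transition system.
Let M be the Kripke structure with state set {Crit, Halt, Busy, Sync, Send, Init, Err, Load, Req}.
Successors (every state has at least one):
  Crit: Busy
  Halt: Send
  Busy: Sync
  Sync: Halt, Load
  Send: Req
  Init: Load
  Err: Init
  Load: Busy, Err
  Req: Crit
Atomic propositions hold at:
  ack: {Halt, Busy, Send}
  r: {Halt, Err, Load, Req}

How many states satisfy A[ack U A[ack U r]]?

A[ack U r]: least fixpoint, start Z0 = Sat(r) = {Halt, Err, Load, Req}, add states in Sat(ack) with every successor in Z. Z1 = {Halt, Send, Err, Load, Req}; fixed.
Sat(A[ack U r]) = {Halt, Send, Err, Load, Req}
A[ack U A[ack U r]]: least fixpoint, start Z0 = Sat(A[ack U r]) = {Halt, Send, Err, Load, Req}, add states in Sat(ack) with every successor in Z. Already a fixed point.
Sat(A[ack U A[ack U r]]) = {Halt, Send, Err, Load, Req}
|Sat(A[ack U A[ack U r]])| = |{Halt, Send, Err, Load, Req}| = 5.

5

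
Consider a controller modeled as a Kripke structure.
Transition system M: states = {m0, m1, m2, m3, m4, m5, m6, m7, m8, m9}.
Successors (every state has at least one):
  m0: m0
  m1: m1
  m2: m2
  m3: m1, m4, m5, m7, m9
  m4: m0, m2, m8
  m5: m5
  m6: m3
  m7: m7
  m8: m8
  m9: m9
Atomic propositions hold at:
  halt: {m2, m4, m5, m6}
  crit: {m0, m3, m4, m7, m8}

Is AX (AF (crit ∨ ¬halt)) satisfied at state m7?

Sat(¬halt) = {m0, m1, m3, m7, m8, m9}
Sat(crit ∨ ¬halt) = {m0, m1, m3, m4, m7, m8, m9}
AF (crit ∨ ¬halt): least fixpoint, start Z0 = {m0, m1, m3, m4, m7, m8, m9}, add states with every successor in Z. Z1 = {m0, m1, m3, m4, m6, m7, m8, m9}; fixed.
Sat(AF (crit ∨ ¬halt)) = {m0, m1, m3, m4, m6, m7, m8, m9}
Sat(AX (AF (crit ∨ ¬halt))) = {s : every successor in {m0, m1, m3, m4, m6, m7, m8, m9}} = {m0, m1, m6, m7, m8, m9}
m7 ∈ Sat(AX (AF (crit ∨ ¬halt))) = {m0, m1, m6, m7, m8, m9}, so the formula holds at m7.

Yes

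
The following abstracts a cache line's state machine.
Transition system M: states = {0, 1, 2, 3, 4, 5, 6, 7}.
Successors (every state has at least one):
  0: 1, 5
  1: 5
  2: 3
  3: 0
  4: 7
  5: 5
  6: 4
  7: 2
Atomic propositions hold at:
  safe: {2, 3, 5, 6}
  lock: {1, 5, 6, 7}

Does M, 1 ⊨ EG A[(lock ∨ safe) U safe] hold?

Sat(lock ∨ safe) = {1, 2, 3, 5, 6, 7}
A[(lock ∨ safe) U safe]: least fixpoint, start Z0 = Sat(safe) = {2, 3, 5, 6}, add states in Sat(lock ∨ safe) with every successor in Z. Z1 = {1, 2, 3, 5, 6, 7}; fixed.
Sat(A[(lock ∨ safe) U safe]) = {1, 2, 3, 5, 6, 7}
EG A[(lock ∨ safe) U safe]: greatest fixpoint, start Z0 = {1, 2, 3, 5, 6, 7}, keep only states in Sat with some successor in Z. Z1 = {1, 2, 5, 7}; Z2 = {1, 5, 7}; Z3 = {1, 5}; fixed.
Sat(EG A[(lock ∨ safe) U safe]) = {1, 5}
1 ∈ Sat(EG A[(lock ∨ safe) U safe]) = {1, 5}, so the formula holds at 1.

Yes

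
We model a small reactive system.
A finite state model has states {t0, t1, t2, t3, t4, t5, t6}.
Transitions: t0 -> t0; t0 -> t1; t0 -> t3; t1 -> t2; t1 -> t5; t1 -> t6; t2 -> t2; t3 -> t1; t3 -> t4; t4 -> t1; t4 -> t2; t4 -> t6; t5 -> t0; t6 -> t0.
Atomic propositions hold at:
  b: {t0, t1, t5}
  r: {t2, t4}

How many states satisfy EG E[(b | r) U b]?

4

Sat(b | r) = {t0, t1, t2, t4, t5}
E[(b | r) U b]: least fixpoint, start Z0 = Sat(b) = {t0, t1, t5}, add states in Sat(b | r) with some successor in Z. Z1 = {t0, t1, t4, t5}; fixed.
Sat(E[(b | r) U b]) = {t0, t1, t4, t5}
EG E[(b | r) U b]: greatest fixpoint, start Z0 = {t0, t1, t4, t5}, keep only states in Sat with some successor in Z. Already a fixed point.
Sat(EG E[(b | r) U b]) = {t0, t1, t4, t5}
|Sat(EG E[(b | r) U b])| = |{t0, t1, t4, t5}| = 4.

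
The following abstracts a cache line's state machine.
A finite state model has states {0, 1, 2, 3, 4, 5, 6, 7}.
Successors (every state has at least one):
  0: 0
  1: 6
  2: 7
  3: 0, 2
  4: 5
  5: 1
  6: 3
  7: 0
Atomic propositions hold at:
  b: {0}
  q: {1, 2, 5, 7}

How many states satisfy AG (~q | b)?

1

Sat(~q) = {0, 3, 4, 6}
Sat(~q | b) = {0, 3, 4, 6}
AG (~q | b): greatest fixpoint, start Z0 = {0, 3, 4, 6}, keep only states in Sat with every successor in Z. Z1 = {0, 6}; Z2 = {0}; fixed.
Sat(AG (~q | b)) = {0}
|Sat(AG (~q | b))| = |{0}| = 1.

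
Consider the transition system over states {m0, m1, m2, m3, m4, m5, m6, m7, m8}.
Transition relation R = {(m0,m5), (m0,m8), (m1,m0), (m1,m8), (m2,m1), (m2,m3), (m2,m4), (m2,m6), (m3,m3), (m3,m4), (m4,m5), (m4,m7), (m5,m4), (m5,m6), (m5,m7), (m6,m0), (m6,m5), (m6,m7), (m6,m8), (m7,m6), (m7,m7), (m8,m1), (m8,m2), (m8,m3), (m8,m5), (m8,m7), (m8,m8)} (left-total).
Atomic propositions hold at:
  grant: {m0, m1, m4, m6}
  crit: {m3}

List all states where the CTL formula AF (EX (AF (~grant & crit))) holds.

Sat(~grant) = {m2, m3, m5, m7, m8}
Sat(~grant & crit) = {m3}
AF (~grant & crit): least fixpoint, start Z0 = {m3}, add states with every successor in Z. Already a fixed point.
Sat(AF (~grant & crit)) = {m3}
Sat(EX (AF (~grant & crit))) = {s : some successor in {m3}} = {m2, m3, m8}
AF (EX (AF (~grant & crit))): least fixpoint, start Z0 = {m2, m3, m8}, add states with every successor in Z. Already a fixed point.
Sat(AF (EX (AF (~grant & crit)))) = {m2, m3, m8}

{m2, m3, m8}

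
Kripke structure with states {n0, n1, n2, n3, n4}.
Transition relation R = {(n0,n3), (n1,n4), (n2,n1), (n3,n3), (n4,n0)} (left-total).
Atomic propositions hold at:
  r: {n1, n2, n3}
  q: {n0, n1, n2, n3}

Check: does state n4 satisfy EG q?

No

EG q: greatest fixpoint, start Z0 = {n0, n1, n2, n3}, keep only states in Sat with some successor in Z. Z1 = {n0, n2, n3}; Z2 = {n0, n3}; fixed.
Sat(EG q) = {n0, n3}
n4 ∉ Sat(EG q) = {n0, n3}, so the formula does not hold at n4.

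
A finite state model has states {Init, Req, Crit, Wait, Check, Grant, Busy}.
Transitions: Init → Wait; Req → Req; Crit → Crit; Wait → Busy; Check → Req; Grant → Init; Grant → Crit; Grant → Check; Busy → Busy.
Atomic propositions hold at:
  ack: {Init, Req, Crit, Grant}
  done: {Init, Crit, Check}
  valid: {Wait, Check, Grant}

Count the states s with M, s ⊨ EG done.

EG done: greatest fixpoint, start Z0 = {Init, Crit, Check}, keep only states in Sat with some successor in Z. Z1 = {Crit}; fixed.
Sat(EG done) = {Crit}
|Sat(EG done)| = |{Crit}| = 1.

1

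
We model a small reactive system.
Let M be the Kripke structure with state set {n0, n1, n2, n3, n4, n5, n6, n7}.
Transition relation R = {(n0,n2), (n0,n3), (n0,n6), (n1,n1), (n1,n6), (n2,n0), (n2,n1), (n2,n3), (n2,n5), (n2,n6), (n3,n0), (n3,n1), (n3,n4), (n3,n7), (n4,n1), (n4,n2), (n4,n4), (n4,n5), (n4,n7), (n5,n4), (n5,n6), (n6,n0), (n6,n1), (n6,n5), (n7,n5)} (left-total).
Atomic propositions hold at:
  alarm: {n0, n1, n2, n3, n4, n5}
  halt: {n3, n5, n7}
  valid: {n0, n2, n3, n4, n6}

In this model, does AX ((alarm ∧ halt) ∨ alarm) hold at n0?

Sat(alarm ∧ halt) = {n3, n5}
Sat((alarm ∧ halt) ∨ alarm) = {n0, n1, n2, n3, n4, n5}
Sat(AX ((alarm ∧ halt) ∨ alarm)) = {s : every successor in {n0, n1, n2, n3, n4, n5}} = {n6, n7}
n0 ∉ Sat(AX ((alarm ∧ halt) ∨ alarm)) = {n6, n7}, so the formula does not hold at n0.

No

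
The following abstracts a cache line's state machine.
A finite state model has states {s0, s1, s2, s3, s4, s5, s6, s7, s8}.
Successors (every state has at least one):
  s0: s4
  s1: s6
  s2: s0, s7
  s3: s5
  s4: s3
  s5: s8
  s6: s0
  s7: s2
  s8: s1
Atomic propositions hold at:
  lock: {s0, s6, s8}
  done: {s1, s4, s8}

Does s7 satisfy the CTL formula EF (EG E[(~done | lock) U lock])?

Yes

Sat(~done) = {s0, s2, s3, s5, s6, s7}
Sat(~done | lock) = {s0, s2, s3, s5, s6, s7, s8}
E[(~done | lock) U lock]: least fixpoint, start Z0 = Sat(lock) = {s0, s6, s8}, add states in Sat(~done | lock) with some successor in Z. Z1 = {s0, s2, s5, s6, s8}; Z2 = {s0, s2, s3, s5, s6, s7, s8}; fixed.
Sat(E[(~done | lock) U lock]) = {s0, s2, s3, s5, s6, s7, s8}
EG E[(~done | lock) U lock]: greatest fixpoint, start Z0 = {s0, s2, s3, s5, s6, s7, s8}, keep only states in Sat with some successor in Z. Z1 = {s2, s3, s5, s6, s7}; Z2 = {s2, s3, s7}; Z3 = {s2, s7}; fixed.
Sat(EG E[(~done | lock) U lock]) = {s2, s7}
EF (EG E[(~done | lock) U lock]): least fixpoint, start Z0 = {s2, s7}, add states with some successor in Z. Already a fixed point.
Sat(EF (EG E[(~done | lock) U lock])) = {s2, s7}
s7 ∈ Sat(EF (EG E[(~done | lock) U lock])) = {s2, s7}, so the formula holds at s7.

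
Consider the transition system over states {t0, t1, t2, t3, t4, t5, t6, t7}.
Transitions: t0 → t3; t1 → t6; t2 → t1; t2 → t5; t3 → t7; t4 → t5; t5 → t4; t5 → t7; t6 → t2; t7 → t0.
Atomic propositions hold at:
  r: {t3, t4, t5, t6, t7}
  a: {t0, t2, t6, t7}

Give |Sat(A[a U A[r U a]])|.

5

A[r U a]: least fixpoint, start Z0 = Sat(a) = {t0, t2, t6, t7}, add states in Sat(r) with every successor in Z. Z1 = {t0, t2, t3, t6, t7}; fixed.
Sat(A[r U a]) = {t0, t2, t3, t6, t7}
A[a U A[r U a]]: least fixpoint, start Z0 = Sat(A[r U a]) = {t0, t2, t3, t6, t7}, add states in Sat(a) with every successor in Z. Already a fixed point.
Sat(A[a U A[r U a]]) = {t0, t2, t3, t6, t7}
|Sat(A[a U A[r U a]])| = |{t0, t2, t3, t6, t7}| = 5.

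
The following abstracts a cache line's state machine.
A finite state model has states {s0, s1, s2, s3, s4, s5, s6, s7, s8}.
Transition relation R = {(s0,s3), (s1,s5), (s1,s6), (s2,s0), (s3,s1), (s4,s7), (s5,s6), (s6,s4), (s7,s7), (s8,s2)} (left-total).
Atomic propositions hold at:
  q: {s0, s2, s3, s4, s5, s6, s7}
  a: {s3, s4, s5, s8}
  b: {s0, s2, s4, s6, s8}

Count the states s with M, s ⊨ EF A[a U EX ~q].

4

Sat(~q) = {s1, s8}
Sat(EX ~q) = {s : some successor in {s1, s8}} = {s3}
A[a U EX ~q]: least fixpoint, start Z0 = Sat(EX ~q) = {s3}, add states in Sat(a) with every successor in Z. Already a fixed point.
Sat(A[a U EX ~q]) = {s3}
EF A[a U EX ~q]: least fixpoint, start Z0 = {s3}, add states with some successor in Z. Z1 = {s0, s3}; Z2 = {s0, s2, s3}; Z3 = {s0, s2, s3, s8}; fixed.
Sat(EF A[a U EX ~q]) = {s0, s2, s3, s8}
|Sat(EF A[a U EX ~q])| = |{s0, s2, s3, s8}| = 4.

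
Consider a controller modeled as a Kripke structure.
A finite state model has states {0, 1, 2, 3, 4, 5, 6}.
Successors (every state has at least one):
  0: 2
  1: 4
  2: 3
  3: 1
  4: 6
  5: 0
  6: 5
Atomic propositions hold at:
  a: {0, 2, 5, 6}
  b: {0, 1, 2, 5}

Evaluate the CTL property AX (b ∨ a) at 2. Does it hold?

Sat(b ∨ a) = {0, 1, 2, 5, 6}
Sat(AX (b ∨ a)) = {s : every successor in {0, 1, 2, 5, 6}} = {0, 3, 4, 5, 6}
2 ∉ Sat(AX (b ∨ a)) = {0, 3, 4, 5, 6}, so the formula does not hold at 2.

No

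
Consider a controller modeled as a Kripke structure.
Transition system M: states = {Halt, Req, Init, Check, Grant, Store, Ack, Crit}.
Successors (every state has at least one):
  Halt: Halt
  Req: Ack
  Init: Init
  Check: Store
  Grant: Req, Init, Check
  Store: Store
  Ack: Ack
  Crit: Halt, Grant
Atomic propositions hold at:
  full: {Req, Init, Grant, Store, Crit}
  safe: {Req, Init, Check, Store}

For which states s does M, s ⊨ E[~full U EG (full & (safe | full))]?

{Init, Check, Grant, Store, Crit}

Sat(~full) = {Halt, Check, Ack}
Sat(safe | full) = {Req, Init, Check, Grant, Store, Crit}
Sat(full & (safe | full)) = {Req, Init, Grant, Store, Crit}
EG (full & (safe | full)): greatest fixpoint, start Z0 = {Req, Init, Grant, Store, Crit}, keep only states in Sat with some successor in Z. Z1 = {Init, Grant, Store, Crit}; fixed.
Sat(EG (full & (safe | full))) = {Init, Grant, Store, Crit}
E[~full U EG (full & (safe | full))]: least fixpoint, start Z0 = Sat(EG (full & (safe | full))) = {Init, Grant, Store, Crit}, add states in Sat(~full) with some successor in Z. Z1 = {Init, Check, Grant, Store, Crit}; fixed.
Sat(E[~full U EG (full & (safe | full))]) = {Init, Check, Grant, Store, Crit}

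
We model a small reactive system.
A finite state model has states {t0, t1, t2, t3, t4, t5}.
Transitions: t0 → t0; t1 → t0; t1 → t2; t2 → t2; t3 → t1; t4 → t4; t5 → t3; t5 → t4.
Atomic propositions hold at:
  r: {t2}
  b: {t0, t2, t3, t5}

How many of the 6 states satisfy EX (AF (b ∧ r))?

2

Sat(b ∧ r) = {t2}
AF (b ∧ r): least fixpoint, start Z0 = {t2}, add states with every successor in Z. Already a fixed point.
Sat(AF (b ∧ r)) = {t2}
Sat(EX (AF (b ∧ r))) = {s : some successor in {t2}} = {t1, t2}
|Sat(EX (AF (b ∧ r)))| = |{t1, t2}| = 2.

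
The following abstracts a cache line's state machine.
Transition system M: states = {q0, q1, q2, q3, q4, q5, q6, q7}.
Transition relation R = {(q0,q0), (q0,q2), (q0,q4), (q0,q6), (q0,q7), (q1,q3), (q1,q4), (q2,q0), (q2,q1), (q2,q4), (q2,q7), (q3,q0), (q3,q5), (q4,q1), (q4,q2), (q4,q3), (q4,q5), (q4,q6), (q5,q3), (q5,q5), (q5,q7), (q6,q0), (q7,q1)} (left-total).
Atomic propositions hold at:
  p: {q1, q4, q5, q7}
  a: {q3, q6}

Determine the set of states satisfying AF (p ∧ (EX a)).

Sat(EX a) = {s : some successor in {q3, q6}} = {q0, q1, q4, q5}
Sat(p ∧ (EX a)) = {q1, q4, q5}
AF (p ∧ (EX a)): least fixpoint, start Z0 = {q1, q4, q5}, add states with every successor in Z. Z1 = {q1, q4, q5, q7}; fixed.
Sat(AF (p ∧ (EX a))) = {q1, q4, q5, q7}

{q1, q4, q5, q7}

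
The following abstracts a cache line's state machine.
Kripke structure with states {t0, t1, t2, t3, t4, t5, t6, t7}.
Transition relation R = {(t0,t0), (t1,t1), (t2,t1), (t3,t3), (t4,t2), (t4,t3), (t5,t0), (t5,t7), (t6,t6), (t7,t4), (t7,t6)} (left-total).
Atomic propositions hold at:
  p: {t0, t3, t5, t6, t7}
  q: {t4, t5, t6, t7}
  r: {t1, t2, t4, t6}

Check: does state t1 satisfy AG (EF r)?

Yes

EF r: least fixpoint, start Z0 = {t1, t2, t4, t6}, add states with some successor in Z. Z1 = {t1, t2, t4, t6, t7}; Z2 = {t1, t2, t4, t5, t6, t7}; fixed.
Sat(EF r) = {t1, t2, t4, t5, t6, t7}
AG (EF r): greatest fixpoint, start Z0 = {t1, t2, t4, t5, t6, t7}, keep only states in Sat with every successor in Z. Z1 = {t1, t2, t6, t7}; Z2 = {t1, t2, t6}; fixed.
Sat(AG (EF r)) = {t1, t2, t6}
t1 ∈ Sat(AG (EF r)) = {t1, t2, t6}, so the formula holds at t1.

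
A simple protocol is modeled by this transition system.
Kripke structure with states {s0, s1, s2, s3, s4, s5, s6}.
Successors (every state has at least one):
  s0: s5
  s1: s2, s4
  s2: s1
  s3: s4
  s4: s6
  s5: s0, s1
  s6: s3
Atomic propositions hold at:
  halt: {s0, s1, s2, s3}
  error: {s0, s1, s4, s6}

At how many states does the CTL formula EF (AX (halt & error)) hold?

Sat(halt & error) = {s0, s1}
Sat(AX (halt & error)) = {s : every successor in {s0, s1}} = {s2, s5}
EF (AX (halt & error)): least fixpoint, start Z0 = {s2, s5}, add states with some successor in Z. Z1 = {s0, s1, s2, s5}; fixed.
Sat(EF (AX (halt & error))) = {s0, s1, s2, s5}
|Sat(EF (AX (halt & error)))| = |{s0, s1, s2, s5}| = 4.

4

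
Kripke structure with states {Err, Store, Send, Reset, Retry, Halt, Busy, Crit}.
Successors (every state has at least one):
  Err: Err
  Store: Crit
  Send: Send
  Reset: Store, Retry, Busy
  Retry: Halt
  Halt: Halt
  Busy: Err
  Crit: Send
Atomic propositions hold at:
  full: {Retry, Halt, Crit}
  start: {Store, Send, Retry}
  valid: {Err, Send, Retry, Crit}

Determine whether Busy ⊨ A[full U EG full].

EG full: greatest fixpoint, start Z0 = {Retry, Halt, Crit}, keep only states in Sat with some successor in Z. Z1 = {Retry, Halt}; fixed.
Sat(EG full) = {Retry, Halt}
A[full U EG full]: least fixpoint, start Z0 = Sat(EG full) = {Retry, Halt}, add states in Sat(full) with every successor in Z. Already a fixed point.
Sat(A[full U EG full]) = {Retry, Halt}
Busy ∉ Sat(A[full U EG full]) = {Retry, Halt}, so the formula does not hold at Busy.

No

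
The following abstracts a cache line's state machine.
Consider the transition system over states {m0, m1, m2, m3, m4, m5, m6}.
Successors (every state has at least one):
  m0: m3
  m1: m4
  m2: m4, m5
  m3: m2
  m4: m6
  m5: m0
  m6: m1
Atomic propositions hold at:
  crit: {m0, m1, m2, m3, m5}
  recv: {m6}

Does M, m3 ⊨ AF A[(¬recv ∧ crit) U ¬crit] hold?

Sat(¬recv) = {m0, m1, m2, m3, m4, m5}
Sat(¬recv ∧ crit) = {m0, m1, m2, m3, m5}
Sat(¬crit) = {m4, m6}
A[(¬recv ∧ crit) U ¬crit]: least fixpoint, start Z0 = Sat(¬crit) = {m4, m6}, add states in Sat(¬recv ∧ crit) with every successor in Z. Z1 = {m1, m4, m6}; fixed.
Sat(A[(¬recv ∧ crit) U ¬crit]) = {m1, m4, m6}
AF A[(¬recv ∧ crit) U ¬crit]: least fixpoint, start Z0 = {m1, m4, m6}, add states with every successor in Z. Already a fixed point.
Sat(AF A[(¬recv ∧ crit) U ¬crit]) = {m1, m4, m6}
m3 ∉ Sat(AF A[(¬recv ∧ crit) U ¬crit]) = {m1, m4, m6}, so the formula does not hold at m3.

No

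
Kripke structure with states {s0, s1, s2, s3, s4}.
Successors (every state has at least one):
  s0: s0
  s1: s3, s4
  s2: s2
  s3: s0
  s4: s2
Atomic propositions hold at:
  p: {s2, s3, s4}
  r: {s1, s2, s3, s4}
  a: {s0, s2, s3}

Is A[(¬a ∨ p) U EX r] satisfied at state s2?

Sat(¬a) = {s1, s4}
Sat(¬a ∨ p) = {s1, s2, s3, s4}
Sat(EX r) = {s : some successor in {s1, s2, s3, s4}} = {s1, s2, s4}
A[(¬a ∨ p) U EX r]: least fixpoint, start Z0 = Sat(EX r) = {s1, s2, s4}, add states in Sat(¬a ∨ p) with every successor in Z. Already a fixed point.
Sat(A[(¬a ∨ p) U EX r]) = {s1, s2, s4}
s2 ∈ Sat(A[(¬a ∨ p) U EX r]) = {s1, s2, s4}, so the formula holds at s2.

Yes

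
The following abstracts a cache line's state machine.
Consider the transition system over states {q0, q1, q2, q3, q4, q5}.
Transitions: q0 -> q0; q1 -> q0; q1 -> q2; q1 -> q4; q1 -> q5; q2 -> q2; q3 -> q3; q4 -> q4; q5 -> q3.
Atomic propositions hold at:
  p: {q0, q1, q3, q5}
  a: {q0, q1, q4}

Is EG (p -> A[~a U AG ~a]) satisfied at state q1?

No

Sat(~a) = {q2, q3, q5}
AG ~a: greatest fixpoint, start Z0 = {q2, q3, q5}, keep only states in Sat with every successor in Z. Already a fixed point.
Sat(AG ~a) = {q2, q3, q5}
A[~a U AG ~a]: least fixpoint, start Z0 = Sat(AG ~a) = {q2, q3, q5}, add states in Sat(~a) with every successor in Z. Already a fixed point.
Sat(A[~a U AG ~a]) = {q2, q3, q5}
Sat(p -> A[~a U AG ~a]) = {q2, q3, q4, q5}
EG (p -> A[~a U AG ~a]): greatest fixpoint, start Z0 = {q2, q3, q4, q5}, keep only states in Sat with some successor in Z. Already a fixed point.
Sat(EG (p -> A[~a U AG ~a])) = {q2, q3, q4, q5}
q1 ∉ Sat(EG (p -> A[~a U AG ~a])) = {q2, q3, q4, q5}, so the formula does not hold at q1.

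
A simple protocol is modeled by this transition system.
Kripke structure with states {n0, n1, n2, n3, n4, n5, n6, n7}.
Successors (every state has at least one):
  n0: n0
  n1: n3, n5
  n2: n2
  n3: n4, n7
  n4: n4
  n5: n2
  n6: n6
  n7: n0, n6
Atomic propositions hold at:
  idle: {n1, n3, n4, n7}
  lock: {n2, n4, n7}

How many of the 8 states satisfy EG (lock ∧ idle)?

Sat(lock ∧ idle) = {n4, n7}
EG (lock ∧ idle): greatest fixpoint, start Z0 = {n4, n7}, keep only states in Sat with some successor in Z. Z1 = {n4}; fixed.
Sat(EG (lock ∧ idle)) = {n4}
|Sat(EG (lock ∧ idle))| = |{n4}| = 1.

1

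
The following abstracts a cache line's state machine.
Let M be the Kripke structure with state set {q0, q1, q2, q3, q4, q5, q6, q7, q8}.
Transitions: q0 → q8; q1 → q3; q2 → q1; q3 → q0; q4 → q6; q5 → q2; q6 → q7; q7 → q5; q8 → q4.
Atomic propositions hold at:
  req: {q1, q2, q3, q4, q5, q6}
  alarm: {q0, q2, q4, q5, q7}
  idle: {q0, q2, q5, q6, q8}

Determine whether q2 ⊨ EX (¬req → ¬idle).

Yes

Sat(¬req) = {q0, q7, q8}
Sat(¬idle) = {q1, q3, q4, q7}
Sat(¬req → ¬idle) = {q1, q2, q3, q4, q5, q6, q7}
Sat(EX (¬req → ¬idle)) = {s : some successor in {q1, q2, q3, q4, q5, q6, q7}} = {q1, q2, q4, q5, q6, q7, q8}
q2 ∈ Sat(EX (¬req → ¬idle)) = {q1, q2, q4, q5, q6, q7, q8}, so the formula holds at q2.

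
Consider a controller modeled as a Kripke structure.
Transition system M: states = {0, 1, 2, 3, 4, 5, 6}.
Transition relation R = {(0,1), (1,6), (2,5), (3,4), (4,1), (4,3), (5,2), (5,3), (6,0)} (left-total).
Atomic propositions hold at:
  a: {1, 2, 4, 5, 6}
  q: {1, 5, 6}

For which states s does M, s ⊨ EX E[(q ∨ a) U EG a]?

{2, 5}

Sat(q ∨ a) = {1, 2, 4, 5, 6}
EG a: greatest fixpoint, start Z0 = {1, 2, 4, 5, 6}, keep only states in Sat with some successor in Z. Z1 = {1, 2, 4, 5}; Z2 = {2, 4, 5}; Z3 = {2, 5}; fixed.
Sat(EG a) = {2, 5}
E[(q ∨ a) U EG a]: least fixpoint, start Z0 = Sat(EG a) = {2, 5}, add states in Sat(q ∨ a) with some successor in Z. Already a fixed point.
Sat(E[(q ∨ a) U EG a]) = {2, 5}
Sat(EX E[(q ∨ a) U EG a]) = {s : some successor in {2, 5}} = {2, 5}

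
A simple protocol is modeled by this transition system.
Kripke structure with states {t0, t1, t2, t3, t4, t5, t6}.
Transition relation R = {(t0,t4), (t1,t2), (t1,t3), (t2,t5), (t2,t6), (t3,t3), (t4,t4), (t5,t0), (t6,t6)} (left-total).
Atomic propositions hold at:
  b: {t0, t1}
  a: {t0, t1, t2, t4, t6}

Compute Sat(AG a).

{t0, t4, t6}

AG a: greatest fixpoint, start Z0 = {t0, t1, t2, t4, t6}, keep only states in Sat with every successor in Z. Z1 = {t0, t4, t6}; fixed.
Sat(AG a) = {t0, t4, t6}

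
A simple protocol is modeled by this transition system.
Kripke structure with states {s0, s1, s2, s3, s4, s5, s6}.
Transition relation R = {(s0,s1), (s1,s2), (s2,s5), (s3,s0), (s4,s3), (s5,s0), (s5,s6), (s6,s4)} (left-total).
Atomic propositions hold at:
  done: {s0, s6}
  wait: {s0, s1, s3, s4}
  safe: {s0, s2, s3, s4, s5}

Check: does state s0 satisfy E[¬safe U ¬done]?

Sat(¬safe) = {s1, s6}
Sat(¬done) = {s1, s2, s3, s4, s5}
E[¬safe U ¬done]: least fixpoint, start Z0 = Sat(¬done) = {s1, s2, s3, s4, s5}, add states in Sat(¬safe) with some successor in Z. Z1 = {s1, s2, s3, s4, s5, s6}; fixed.
Sat(E[¬safe U ¬done]) = {s1, s2, s3, s4, s5, s6}
s0 ∉ Sat(E[¬safe U ¬done]) = {s1, s2, s3, s4, s5, s6}, so the formula does not hold at s0.

No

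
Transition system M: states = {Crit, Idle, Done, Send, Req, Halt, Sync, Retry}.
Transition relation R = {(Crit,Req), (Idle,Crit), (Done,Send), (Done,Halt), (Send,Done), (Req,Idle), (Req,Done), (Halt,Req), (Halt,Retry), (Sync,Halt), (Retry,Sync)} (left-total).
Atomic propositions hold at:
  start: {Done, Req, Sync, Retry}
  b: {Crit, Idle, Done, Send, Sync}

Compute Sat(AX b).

Sat(AX b) = {s : every successor in {Crit, Idle, Done, Send, Sync}} = {Idle, Send, Req, Retry}

{Idle, Send, Req, Retry}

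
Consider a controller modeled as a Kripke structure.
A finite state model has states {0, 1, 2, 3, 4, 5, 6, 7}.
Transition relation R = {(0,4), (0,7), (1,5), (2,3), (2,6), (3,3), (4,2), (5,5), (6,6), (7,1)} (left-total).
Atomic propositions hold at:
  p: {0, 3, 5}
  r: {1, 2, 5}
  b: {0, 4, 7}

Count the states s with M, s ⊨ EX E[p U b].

1

E[p U b]: least fixpoint, start Z0 = Sat(b) = {0, 4, 7}, add states in Sat(p) with some successor in Z. Already a fixed point.
Sat(E[p U b]) = {0, 4, 7}
Sat(EX E[p U b]) = {s : some successor in {0, 4, 7}} = {0}
|Sat(EX E[p U b])| = |{0}| = 1.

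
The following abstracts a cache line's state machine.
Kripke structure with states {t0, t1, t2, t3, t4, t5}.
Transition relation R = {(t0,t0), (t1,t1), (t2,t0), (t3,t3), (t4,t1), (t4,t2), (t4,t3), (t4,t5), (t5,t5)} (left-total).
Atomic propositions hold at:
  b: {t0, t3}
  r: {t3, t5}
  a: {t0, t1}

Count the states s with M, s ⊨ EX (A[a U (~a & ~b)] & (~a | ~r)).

Sat(~a) = {t2, t3, t4, t5}
Sat(~b) = {t1, t2, t4, t5}
Sat(~a & ~b) = {t2, t4, t5}
A[a U (~a & ~b)]: least fixpoint, start Z0 = Sat((~a & ~b)) = {t2, t4, t5}, add states in Sat(a) with every successor in Z. Already a fixed point.
Sat(A[a U (~a & ~b)]) = {t2, t4, t5}
Sat(~r) = {t0, t1, t2, t4}
Sat(~a | ~r) = {t0, t1, t2, t3, t4, t5}
Sat(A[a U (~a & ~b)] & (~a | ~r)) = {t2, t4, t5}
Sat(EX (A[a U (~a & ~b)] & (~a | ~r))) = {s : some successor in {t2, t4, t5}} = {t4, t5}
|Sat(EX (A[a U (~a & ~b)] & (~a | ~r)))| = |{t4, t5}| = 2.

2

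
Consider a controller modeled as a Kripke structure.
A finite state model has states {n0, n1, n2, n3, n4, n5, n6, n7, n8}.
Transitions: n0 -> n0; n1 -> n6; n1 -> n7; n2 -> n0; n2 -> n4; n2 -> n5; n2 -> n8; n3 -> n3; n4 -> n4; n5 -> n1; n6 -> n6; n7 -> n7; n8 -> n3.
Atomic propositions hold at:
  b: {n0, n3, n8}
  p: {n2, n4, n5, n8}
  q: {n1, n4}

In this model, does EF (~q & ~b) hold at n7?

Yes

Sat(~q) = {n0, n2, n3, n5, n6, n7, n8}
Sat(~b) = {n1, n2, n4, n5, n6, n7}
Sat(~q & ~b) = {n2, n5, n6, n7}
EF (~q & ~b): least fixpoint, start Z0 = {n2, n5, n6, n7}, add states with some successor in Z. Z1 = {n1, n2, n5, n6, n7}; fixed.
Sat(EF (~q & ~b)) = {n1, n2, n5, n6, n7}
n7 ∈ Sat(EF (~q & ~b)) = {n1, n2, n5, n6, n7}, so the formula holds at n7.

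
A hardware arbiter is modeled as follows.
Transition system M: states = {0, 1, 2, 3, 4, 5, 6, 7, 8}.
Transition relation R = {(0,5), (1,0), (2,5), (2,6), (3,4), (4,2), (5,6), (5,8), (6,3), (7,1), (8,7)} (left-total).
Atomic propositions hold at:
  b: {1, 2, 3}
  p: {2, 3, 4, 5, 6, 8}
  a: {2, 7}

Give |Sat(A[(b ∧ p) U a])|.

Sat(b ∧ p) = {2, 3}
A[(b ∧ p) U a]: least fixpoint, start Z0 = Sat(a) = {2, 7}, add states in Sat(b ∧ p) with every successor in Z. Already a fixed point.
Sat(A[(b ∧ p) U a]) = {2, 7}
|Sat(A[(b ∧ p) U a])| = |{2, 7}| = 2.

2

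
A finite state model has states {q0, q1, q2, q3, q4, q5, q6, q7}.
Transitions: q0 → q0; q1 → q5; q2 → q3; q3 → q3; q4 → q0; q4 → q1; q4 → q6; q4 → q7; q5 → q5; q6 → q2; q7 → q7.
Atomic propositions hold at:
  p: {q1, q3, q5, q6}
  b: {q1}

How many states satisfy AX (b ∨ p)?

4

Sat(b ∨ p) = {q1, q3, q5, q6}
Sat(AX (b ∨ p)) = {s : every successor in {q1, q3, q5, q6}} = {q1, q2, q3, q5}
|Sat(AX (b ∨ p))| = |{q1, q2, q3, q5}| = 4.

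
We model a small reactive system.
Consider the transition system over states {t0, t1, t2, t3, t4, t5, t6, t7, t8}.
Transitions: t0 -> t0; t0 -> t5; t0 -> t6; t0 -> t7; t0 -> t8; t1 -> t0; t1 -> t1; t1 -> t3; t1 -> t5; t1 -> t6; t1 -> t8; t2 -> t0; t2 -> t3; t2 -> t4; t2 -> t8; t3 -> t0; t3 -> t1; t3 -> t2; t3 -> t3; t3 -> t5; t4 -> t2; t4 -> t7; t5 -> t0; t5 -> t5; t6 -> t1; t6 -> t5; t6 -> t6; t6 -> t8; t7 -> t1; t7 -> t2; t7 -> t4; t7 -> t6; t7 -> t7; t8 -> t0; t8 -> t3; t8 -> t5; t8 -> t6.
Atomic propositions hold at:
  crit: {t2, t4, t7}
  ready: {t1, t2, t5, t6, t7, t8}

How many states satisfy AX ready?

Sat(AX ready) = {s : every successor in {t1, t2, t5, t6, t7, t8}} = {t4, t6}
|Sat(AX ready)| = |{t4, t6}| = 2.

2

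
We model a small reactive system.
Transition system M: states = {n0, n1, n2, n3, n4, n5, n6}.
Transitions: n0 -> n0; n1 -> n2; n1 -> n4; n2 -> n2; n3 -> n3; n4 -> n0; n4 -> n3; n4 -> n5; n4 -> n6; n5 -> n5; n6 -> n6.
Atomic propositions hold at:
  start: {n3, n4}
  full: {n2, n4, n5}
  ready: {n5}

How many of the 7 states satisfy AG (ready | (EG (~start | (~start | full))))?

Sat(~start) = {n0, n1, n2, n5, n6}
Sat(~start | full) = {n0, n1, n2, n4, n5, n6}
Sat(~start | (~start | full)) = {n0, n1, n2, n4, n5, n6}
EG (~start | (~start | full)): greatest fixpoint, start Z0 = {n0, n1, n2, n4, n5, n6}, keep only states in Sat with some successor in Z. Already a fixed point.
Sat(EG (~start | (~start | full))) = {n0, n1, n2, n4, n5, n6}
Sat(ready | (EG (~start | (~start | full)))) = {n0, n1, n2, n4, n5, n6}
AG (ready | (EG (~start | (~start | full)))): greatest fixpoint, start Z0 = {n0, n1, n2, n4, n5, n6}, keep only states in Sat with every successor in Z. Z1 = {n0, n1, n2, n5, n6}; Z2 = {n0, n2, n5, n6}; fixed.
Sat(AG (ready | (EG (~start | (~start | full))))) = {n0, n2, n5, n6}
|Sat(AG (ready | (EG (~start | (~start | full)))))| = |{n0, n2, n5, n6}| = 4.

4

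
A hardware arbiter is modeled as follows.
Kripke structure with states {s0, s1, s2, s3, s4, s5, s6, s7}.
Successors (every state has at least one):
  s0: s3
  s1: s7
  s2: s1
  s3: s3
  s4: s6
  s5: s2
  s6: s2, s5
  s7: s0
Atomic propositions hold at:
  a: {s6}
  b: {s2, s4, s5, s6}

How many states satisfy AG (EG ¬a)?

6

Sat(¬a) = {s0, s1, s2, s3, s4, s5, s7}
EG ¬a: greatest fixpoint, start Z0 = {s0, s1, s2, s3, s4, s5, s7}, keep only states in Sat with some successor in Z. Z1 = {s0, s1, s2, s3, s5, s7}; fixed.
Sat(EG ¬a) = {s0, s1, s2, s3, s5, s7}
AG (EG ¬a): greatest fixpoint, start Z0 = {s0, s1, s2, s3, s5, s7}, keep only states in Sat with every successor in Z. Already a fixed point.
Sat(AG (EG ¬a)) = {s0, s1, s2, s3, s5, s7}
|Sat(AG (EG ¬a))| = |{s0, s1, s2, s3, s5, s7}| = 6.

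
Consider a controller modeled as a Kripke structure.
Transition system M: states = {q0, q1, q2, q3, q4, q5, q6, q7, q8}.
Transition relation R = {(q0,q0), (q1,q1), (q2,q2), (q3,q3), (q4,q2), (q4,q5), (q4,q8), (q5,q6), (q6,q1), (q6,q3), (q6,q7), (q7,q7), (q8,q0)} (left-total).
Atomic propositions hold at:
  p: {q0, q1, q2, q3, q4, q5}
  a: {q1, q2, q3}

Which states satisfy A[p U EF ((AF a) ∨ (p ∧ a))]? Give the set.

AF a: least fixpoint, start Z0 = {q1, q2, q3}, add states with every successor in Z. Already a fixed point.
Sat(AF a) = {q1, q2, q3}
Sat(p ∧ a) = {q1, q2, q3}
Sat((AF a) ∨ (p ∧ a)) = {q1, q2, q3}
EF ((AF a) ∨ (p ∧ a)): least fixpoint, start Z0 = {q1, q2, q3}, add states with some successor in Z. Z1 = {q1, q2, q3, q4, q6}; Z2 = {q1, q2, q3, q4, q5, q6}; fixed.
Sat(EF ((AF a) ∨ (p ∧ a))) = {q1, q2, q3, q4, q5, q6}
A[p U EF ((AF a) ∨ (p ∧ a))]: least fixpoint, start Z0 = Sat(EF ((AF a) ∨ (p ∧ a))) = {q1, q2, q3, q4, q5, q6}, add states in Sat(p) with every successor in Z. Already a fixed point.
Sat(A[p U EF ((AF a) ∨ (p ∧ a))]) = {q1, q2, q3, q4, q5, q6}

{q1, q2, q3, q4, q5, q6}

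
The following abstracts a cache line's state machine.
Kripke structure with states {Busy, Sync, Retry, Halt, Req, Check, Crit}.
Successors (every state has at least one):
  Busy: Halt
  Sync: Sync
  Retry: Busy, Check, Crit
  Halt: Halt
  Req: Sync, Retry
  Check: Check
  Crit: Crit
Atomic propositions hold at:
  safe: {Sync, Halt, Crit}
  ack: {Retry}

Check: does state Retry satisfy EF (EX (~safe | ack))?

Sat(~safe) = {Busy, Retry, Req, Check}
Sat(~safe | ack) = {Busy, Retry, Req, Check}
Sat(EX (~safe | ack)) = {s : some successor in {Busy, Retry, Req, Check}} = {Retry, Req, Check}
EF (EX (~safe | ack)): least fixpoint, start Z0 = {Retry, Req, Check}, add states with some successor in Z. Already a fixed point.
Sat(EF (EX (~safe | ack))) = {Retry, Req, Check}
Retry ∈ Sat(EF (EX (~safe | ack))) = {Retry, Req, Check}, so the formula holds at Retry.

Yes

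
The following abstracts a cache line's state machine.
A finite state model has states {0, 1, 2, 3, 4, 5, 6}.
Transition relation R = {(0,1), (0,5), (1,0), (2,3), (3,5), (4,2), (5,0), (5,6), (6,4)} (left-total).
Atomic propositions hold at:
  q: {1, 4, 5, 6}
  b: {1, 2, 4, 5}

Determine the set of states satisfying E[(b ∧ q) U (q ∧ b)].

{1, 4, 5}

Sat(b ∧ q) = {1, 4, 5}
Sat(q ∧ b) = {1, 4, 5}
E[(b ∧ q) U (q ∧ b)]: least fixpoint, start Z0 = Sat((q ∧ b)) = {1, 4, 5}, add states in Sat(b ∧ q) with some successor in Z. Already a fixed point.
Sat(E[(b ∧ q) U (q ∧ b)]) = {1, 4, 5}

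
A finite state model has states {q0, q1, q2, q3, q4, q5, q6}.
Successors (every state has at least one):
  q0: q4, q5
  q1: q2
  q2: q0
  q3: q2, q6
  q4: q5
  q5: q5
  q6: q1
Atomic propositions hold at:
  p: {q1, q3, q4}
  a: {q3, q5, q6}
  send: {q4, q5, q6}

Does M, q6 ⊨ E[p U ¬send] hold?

Sat(¬send) = {q0, q1, q2, q3}
E[p U ¬send]: least fixpoint, start Z0 = Sat(¬send) = {q0, q1, q2, q3}, add states in Sat(p) with some successor in Z. Already a fixed point.
Sat(E[p U ¬send]) = {q0, q1, q2, q3}
q6 ∉ Sat(E[p U ¬send]) = {q0, q1, q2, q3}, so the formula does not hold at q6.

No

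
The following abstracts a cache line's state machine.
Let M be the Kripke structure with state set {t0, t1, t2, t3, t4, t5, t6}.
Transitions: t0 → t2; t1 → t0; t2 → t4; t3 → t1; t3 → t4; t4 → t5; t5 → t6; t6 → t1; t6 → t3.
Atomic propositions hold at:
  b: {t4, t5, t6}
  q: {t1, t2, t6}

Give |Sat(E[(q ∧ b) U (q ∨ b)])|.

5

Sat(q ∧ b) = {t6}
Sat(q ∨ b) = {t1, t2, t4, t5, t6}
E[(q ∧ b) U (q ∨ b)]: least fixpoint, start Z0 = Sat((q ∨ b)) = {t1, t2, t4, t5, t6}, add states in Sat(q ∧ b) with some successor in Z. Already a fixed point.
Sat(E[(q ∧ b) U (q ∨ b)]) = {t1, t2, t4, t5, t6}
|Sat(E[(q ∧ b) U (q ∨ b)])| = |{t1, t2, t4, t5, t6}| = 5.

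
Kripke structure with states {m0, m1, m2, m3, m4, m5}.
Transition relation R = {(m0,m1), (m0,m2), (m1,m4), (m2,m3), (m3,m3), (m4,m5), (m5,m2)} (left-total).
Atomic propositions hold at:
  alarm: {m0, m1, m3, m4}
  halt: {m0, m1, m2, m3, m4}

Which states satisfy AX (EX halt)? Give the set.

{m0, m2, m3, m4, m5}

Sat(EX halt) = {s : some successor in {m0, m1, m2, m3, m4}} = {m0, m1, m2, m3, m5}
Sat(AX (EX halt)) = {s : every successor in {m0, m1, m2, m3, m5}} = {m0, m2, m3, m4, m5}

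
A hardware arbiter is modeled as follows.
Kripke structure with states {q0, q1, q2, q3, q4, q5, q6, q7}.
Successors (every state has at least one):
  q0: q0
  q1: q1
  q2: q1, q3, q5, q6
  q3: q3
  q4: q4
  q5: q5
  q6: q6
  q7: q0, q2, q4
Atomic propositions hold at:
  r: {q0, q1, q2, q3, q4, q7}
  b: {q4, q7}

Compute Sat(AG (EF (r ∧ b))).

Sat(r ∧ b) = {q4, q7}
EF (r ∧ b): least fixpoint, start Z0 = {q4, q7}, add states with some successor in Z. Already a fixed point.
Sat(EF (r ∧ b)) = {q4, q7}
AG (EF (r ∧ b)): greatest fixpoint, start Z0 = {q4, q7}, keep only states in Sat with every successor in Z. Z1 = {q4}; fixed.
Sat(AG (EF (r ∧ b))) = {q4}

{q4}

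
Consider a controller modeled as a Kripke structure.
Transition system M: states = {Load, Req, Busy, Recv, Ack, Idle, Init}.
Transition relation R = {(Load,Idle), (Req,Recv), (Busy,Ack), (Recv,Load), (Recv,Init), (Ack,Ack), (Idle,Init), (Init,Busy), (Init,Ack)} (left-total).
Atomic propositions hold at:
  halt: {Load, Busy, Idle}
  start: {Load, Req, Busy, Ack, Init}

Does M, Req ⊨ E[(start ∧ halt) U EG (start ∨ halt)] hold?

Sat(start ∧ halt) = {Load, Busy}
Sat(start ∨ halt) = {Load, Req, Busy, Ack, Idle, Init}
EG (start ∨ halt): greatest fixpoint, start Z0 = {Load, Req, Busy, Ack, Idle, Init}, keep only states in Sat with some successor in Z. Z1 = {Load, Busy, Ack, Idle, Init}; fixed.
Sat(EG (start ∨ halt)) = {Load, Busy, Ack, Idle, Init}
E[(start ∧ halt) U EG (start ∨ halt)]: least fixpoint, start Z0 = Sat(EG (start ∨ halt)) = {Load, Busy, Ack, Idle, Init}, add states in Sat(start ∧ halt) with some successor in Z. Already a fixed point.
Sat(E[(start ∧ halt) U EG (start ∨ halt)]) = {Load, Busy, Ack, Idle, Init}
Req ∉ Sat(E[(start ∧ halt) U EG (start ∨ halt)]) = {Load, Busy, Ack, Idle, Init}, so the formula does not hold at Req.

No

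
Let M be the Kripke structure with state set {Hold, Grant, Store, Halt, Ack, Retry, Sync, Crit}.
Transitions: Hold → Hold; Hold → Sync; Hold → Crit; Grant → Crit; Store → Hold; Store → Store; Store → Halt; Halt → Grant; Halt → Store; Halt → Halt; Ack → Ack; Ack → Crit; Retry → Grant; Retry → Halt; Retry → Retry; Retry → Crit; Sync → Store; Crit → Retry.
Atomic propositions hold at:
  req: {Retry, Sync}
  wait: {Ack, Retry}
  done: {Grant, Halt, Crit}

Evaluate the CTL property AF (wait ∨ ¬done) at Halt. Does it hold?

No

Sat(¬done) = {Hold, Store, Ack, Retry, Sync}
Sat(wait ∨ ¬done) = {Hold, Store, Ack, Retry, Sync}
AF (wait ∨ ¬done): least fixpoint, start Z0 = {Hold, Store, Ack, Retry, Sync}, add states with every successor in Z. Z1 = {Hold, Store, Ack, Retry, Sync, Crit}; Z2 = {Hold, Grant, Store, Ack, Retry, Sync, Crit}; fixed.
Sat(AF (wait ∨ ¬done)) = {Hold, Grant, Store, Ack, Retry, Sync, Crit}
Halt ∉ Sat(AF (wait ∨ ¬done)) = {Hold, Grant, Store, Ack, Retry, Sync, Crit}, so the formula does not hold at Halt.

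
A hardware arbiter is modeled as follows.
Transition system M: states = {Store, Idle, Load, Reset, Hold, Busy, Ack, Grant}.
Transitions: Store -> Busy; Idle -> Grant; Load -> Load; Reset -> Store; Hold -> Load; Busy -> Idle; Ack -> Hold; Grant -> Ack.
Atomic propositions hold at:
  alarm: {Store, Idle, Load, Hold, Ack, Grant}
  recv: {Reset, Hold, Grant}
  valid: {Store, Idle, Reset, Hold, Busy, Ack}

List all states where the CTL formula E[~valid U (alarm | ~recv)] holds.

{Store, Idle, Load, Hold, Busy, Ack, Grant}

Sat(~valid) = {Load, Grant}
Sat(~recv) = {Store, Idle, Load, Busy, Ack}
Sat(alarm | ~recv) = {Store, Idle, Load, Hold, Busy, Ack, Grant}
E[~valid U (alarm | ~recv)]: least fixpoint, start Z0 = Sat((alarm | ~recv)) = {Store, Idle, Load, Hold, Busy, Ack, Grant}, add states in Sat(~valid) with some successor in Z. Already a fixed point.
Sat(E[~valid U (alarm | ~recv)]) = {Store, Idle, Load, Hold, Busy, Ack, Grant}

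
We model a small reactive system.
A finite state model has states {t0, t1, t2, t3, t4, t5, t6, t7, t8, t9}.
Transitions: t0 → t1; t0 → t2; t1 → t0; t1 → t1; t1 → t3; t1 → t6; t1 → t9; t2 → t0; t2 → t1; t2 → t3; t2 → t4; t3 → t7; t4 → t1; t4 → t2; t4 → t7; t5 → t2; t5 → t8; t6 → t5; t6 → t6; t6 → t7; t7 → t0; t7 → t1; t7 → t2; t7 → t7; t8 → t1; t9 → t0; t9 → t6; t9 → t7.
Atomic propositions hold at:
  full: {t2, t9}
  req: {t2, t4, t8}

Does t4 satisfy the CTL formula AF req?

Yes

AF req: least fixpoint, start Z0 = {t2, t4, t8}, add states with every successor in Z. Z1 = {t2, t4, t5, t8}; fixed.
Sat(AF req) = {t2, t4, t5, t8}
t4 ∈ Sat(AF req) = {t2, t4, t5, t8}, so the formula holds at t4.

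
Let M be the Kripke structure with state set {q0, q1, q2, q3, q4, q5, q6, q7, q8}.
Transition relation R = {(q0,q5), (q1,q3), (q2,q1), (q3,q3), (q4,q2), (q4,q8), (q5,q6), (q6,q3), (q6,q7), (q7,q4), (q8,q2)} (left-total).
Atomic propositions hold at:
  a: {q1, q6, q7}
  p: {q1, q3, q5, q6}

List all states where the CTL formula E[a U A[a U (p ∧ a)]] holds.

{q1, q6}

Sat(p ∧ a) = {q1, q6}
A[a U (p ∧ a)]: least fixpoint, start Z0 = Sat((p ∧ a)) = {q1, q6}, add states in Sat(a) with every successor in Z. Already a fixed point.
Sat(A[a U (p ∧ a)]) = {q1, q6}
E[a U A[a U (p ∧ a)]]: least fixpoint, start Z0 = Sat(A[a U (p ∧ a)]) = {q1, q6}, add states in Sat(a) with some successor in Z. Already a fixed point.
Sat(E[a U A[a U (p ∧ a)]]) = {q1, q6}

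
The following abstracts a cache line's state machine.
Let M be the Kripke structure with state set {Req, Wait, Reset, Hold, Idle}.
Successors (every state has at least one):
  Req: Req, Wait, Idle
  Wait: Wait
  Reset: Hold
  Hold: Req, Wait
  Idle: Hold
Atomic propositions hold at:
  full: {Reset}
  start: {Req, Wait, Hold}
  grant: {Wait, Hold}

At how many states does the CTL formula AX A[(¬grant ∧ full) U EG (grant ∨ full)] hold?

Sat(¬grant) = {Req, Reset, Idle}
Sat(¬grant ∧ full) = {Reset}
Sat(grant ∨ full) = {Wait, Reset, Hold}
EG (grant ∨ full): greatest fixpoint, start Z0 = {Wait, Reset, Hold}, keep only states in Sat with some successor in Z. Already a fixed point.
Sat(EG (grant ∨ full)) = {Wait, Reset, Hold}
A[(¬grant ∧ full) U EG (grant ∨ full)]: least fixpoint, start Z0 = Sat(EG (grant ∨ full)) = {Wait, Reset, Hold}, add states in Sat(¬grant ∧ full) with every successor in Z. Already a fixed point.
Sat(A[(¬grant ∧ full) U EG (grant ∨ full)]) = {Wait, Reset, Hold}
Sat(AX A[(¬grant ∧ full) U EG (grant ∨ full)]) = {s : every successor in {Wait, Reset, Hold}} = {Wait, Reset, Idle}
|Sat(AX A[(¬grant ∧ full) U EG (grant ∨ full)])| = |{Wait, Reset, Idle}| = 3.

3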